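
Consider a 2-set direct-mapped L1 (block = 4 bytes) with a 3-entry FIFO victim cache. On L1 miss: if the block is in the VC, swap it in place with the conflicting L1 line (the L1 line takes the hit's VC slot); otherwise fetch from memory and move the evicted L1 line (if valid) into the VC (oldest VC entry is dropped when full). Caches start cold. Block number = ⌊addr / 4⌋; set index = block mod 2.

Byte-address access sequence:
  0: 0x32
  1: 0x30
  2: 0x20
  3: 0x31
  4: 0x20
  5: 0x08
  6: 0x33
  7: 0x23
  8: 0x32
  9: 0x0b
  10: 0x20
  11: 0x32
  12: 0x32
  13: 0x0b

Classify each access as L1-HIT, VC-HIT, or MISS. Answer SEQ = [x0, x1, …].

  [0] addr=0x32 blk=12 s=0: MISS | VC []
  [1] addr=0x30 blk=12 s=0: L1-HIT | VC []
  [2] addr=0x20 blk=8 s=0: MISS | VC [12]
  [3] addr=0x31 blk=12 s=0: VC-HIT | VC [8]
  [4] addr=0x20 blk=8 s=0: VC-HIT | VC [12]
  [5] addr=0x8 blk=2 s=0: MISS | VC [12, 8]
  [6] addr=0x33 blk=12 s=0: VC-HIT | VC [2, 8]
  [7] addr=0x23 blk=8 s=0: VC-HIT | VC [2, 12]
  [8] addr=0x32 blk=12 s=0: VC-HIT | VC [2, 8]
  [9] addr=0xb blk=2 s=0: VC-HIT | VC [12, 8]
  [10] addr=0x20 blk=8 s=0: VC-HIT | VC [12, 2]
  [11] addr=0x32 blk=12 s=0: VC-HIT | VC [8, 2]
  [12] addr=0x32 blk=12 s=0: L1-HIT | VC [8, 2]
  [13] addr=0xb blk=2 s=0: VC-HIT | VC [8, 12]

SEQ = [MISS, L1-HIT, MISS, VC-HIT, VC-HIT, MISS, VC-HIT, VC-HIT, VC-HIT, VC-HIT, VC-HIT, VC-HIT, L1-HIT, VC-HIT]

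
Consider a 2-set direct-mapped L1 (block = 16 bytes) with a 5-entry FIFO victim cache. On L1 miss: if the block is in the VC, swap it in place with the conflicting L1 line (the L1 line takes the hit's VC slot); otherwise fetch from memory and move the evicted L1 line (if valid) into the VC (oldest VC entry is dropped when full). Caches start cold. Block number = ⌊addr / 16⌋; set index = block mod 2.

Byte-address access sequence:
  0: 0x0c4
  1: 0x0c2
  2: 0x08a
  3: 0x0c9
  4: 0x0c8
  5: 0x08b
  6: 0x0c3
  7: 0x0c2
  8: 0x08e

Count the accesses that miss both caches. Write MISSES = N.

MISSES = 2

0: 0xc4 (blk 12, set 0) → MISS  vc=[]
1: 0xc2 (blk 12, set 0) → L1-HIT  vc=[]
2: 0x8a (blk 8, set 0) → MISS  vc=[12]
3: 0xc9 (blk 12, set 0) → VC-HIT  vc=[8]
4: 0xc8 (blk 12, set 0) → L1-HIT  vc=[8]
5: 0x8b (blk 8, set 0) → VC-HIT  vc=[12]
6: 0xc3 (blk 12, set 0) → VC-HIT  vc=[8]
7: 0xc2 (blk 12, set 0) → L1-HIT  vc=[8]
8: 0x8e (blk 8, set 0) → VC-HIT  vc=[12]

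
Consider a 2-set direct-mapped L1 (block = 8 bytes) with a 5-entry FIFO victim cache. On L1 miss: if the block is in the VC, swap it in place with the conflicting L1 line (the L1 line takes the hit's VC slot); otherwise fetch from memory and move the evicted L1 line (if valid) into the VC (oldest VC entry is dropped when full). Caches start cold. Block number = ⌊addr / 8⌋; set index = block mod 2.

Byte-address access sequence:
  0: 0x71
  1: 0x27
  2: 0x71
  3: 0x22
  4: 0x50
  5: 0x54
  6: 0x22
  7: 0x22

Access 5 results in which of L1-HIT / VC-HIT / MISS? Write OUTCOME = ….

0: 0x71 (blk 14, set 0) → MISS  vc=[]
1: 0x27 (blk 4, set 0) → MISS  vc=[14]
2: 0x71 (blk 14, set 0) → VC-HIT  vc=[4]
3: 0x22 (blk 4, set 0) → VC-HIT  vc=[14]
4: 0x50 (blk 10, set 0) → MISS  vc=[14, 4]
5: 0x54 (blk 10, set 0) → L1-HIT  vc=[14, 4]
6: 0x22 (blk 4, set 0) → VC-HIT  vc=[14, 10]
7: 0x22 (blk 4, set 0) → L1-HIT  vc=[14, 10]

OUTCOME = L1-HIT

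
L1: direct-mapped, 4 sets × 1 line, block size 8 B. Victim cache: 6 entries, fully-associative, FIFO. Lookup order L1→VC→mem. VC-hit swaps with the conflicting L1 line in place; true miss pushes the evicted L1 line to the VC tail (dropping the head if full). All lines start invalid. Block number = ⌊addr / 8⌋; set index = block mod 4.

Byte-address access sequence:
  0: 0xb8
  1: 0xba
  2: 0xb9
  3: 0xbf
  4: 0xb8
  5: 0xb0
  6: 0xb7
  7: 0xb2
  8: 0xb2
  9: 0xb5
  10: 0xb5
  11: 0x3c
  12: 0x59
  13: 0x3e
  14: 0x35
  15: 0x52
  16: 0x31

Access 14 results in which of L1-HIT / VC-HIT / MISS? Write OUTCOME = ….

0: 0xb8 (blk 23, set 3) → MISS  vc=[]
1: 0xba (blk 23, set 3) → L1-HIT  vc=[]
2: 0xb9 (blk 23, set 3) → L1-HIT  vc=[]
3: 0xbf (blk 23, set 3) → L1-HIT  vc=[]
4: 0xb8 (blk 23, set 3) → L1-HIT  vc=[]
5: 0xb0 (blk 22, set 2) → MISS  vc=[]
6: 0xb7 (blk 22, set 2) → L1-HIT  vc=[]
7: 0xb2 (blk 22, set 2) → L1-HIT  vc=[]
8: 0xb2 (blk 22, set 2) → L1-HIT  vc=[]
9: 0xb5 (blk 22, set 2) → L1-HIT  vc=[]
10: 0xb5 (blk 22, set 2) → L1-HIT  vc=[]
11: 0x3c (blk 7, set 3) → MISS  vc=[23]
12: 0x59 (blk 11, set 3) → MISS  vc=[23, 7]
13: 0x3e (blk 7, set 3) → VC-HIT  vc=[23, 11]
14: 0x35 (blk 6, set 2) → MISS  vc=[23, 11, 22]
15: 0x52 (blk 10, set 2) → MISS  vc=[23, 11, 22, 6]
16: 0x31 (blk 6, set 2) → VC-HIT  vc=[23, 11, 22, 10]

OUTCOME = MISS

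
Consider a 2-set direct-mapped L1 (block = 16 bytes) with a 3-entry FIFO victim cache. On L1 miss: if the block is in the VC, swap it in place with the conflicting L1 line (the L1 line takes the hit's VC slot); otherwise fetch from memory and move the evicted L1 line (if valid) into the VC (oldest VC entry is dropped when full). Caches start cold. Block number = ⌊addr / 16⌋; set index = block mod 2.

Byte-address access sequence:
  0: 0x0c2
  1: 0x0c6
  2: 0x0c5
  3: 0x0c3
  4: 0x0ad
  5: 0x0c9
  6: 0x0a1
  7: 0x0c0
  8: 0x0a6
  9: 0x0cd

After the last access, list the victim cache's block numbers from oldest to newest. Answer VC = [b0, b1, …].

VC = [10]

  [0] addr=0xc2 blk=12 s=0: MISS | VC []
  [1] addr=0xc6 blk=12 s=0: L1-HIT | VC []
  [2] addr=0xc5 blk=12 s=0: L1-HIT | VC []
  [3] addr=0xc3 blk=12 s=0: L1-HIT | VC []
  [4] addr=0xad blk=10 s=0: MISS | VC [12]
  [5] addr=0xc9 blk=12 s=0: VC-HIT | VC [10]
  [6] addr=0xa1 blk=10 s=0: VC-HIT | VC [12]
  [7] addr=0xc0 blk=12 s=0: VC-HIT | VC [10]
  [8] addr=0xa6 blk=10 s=0: VC-HIT | VC [12]
  [9] addr=0xcd blk=12 s=0: VC-HIT | VC [10]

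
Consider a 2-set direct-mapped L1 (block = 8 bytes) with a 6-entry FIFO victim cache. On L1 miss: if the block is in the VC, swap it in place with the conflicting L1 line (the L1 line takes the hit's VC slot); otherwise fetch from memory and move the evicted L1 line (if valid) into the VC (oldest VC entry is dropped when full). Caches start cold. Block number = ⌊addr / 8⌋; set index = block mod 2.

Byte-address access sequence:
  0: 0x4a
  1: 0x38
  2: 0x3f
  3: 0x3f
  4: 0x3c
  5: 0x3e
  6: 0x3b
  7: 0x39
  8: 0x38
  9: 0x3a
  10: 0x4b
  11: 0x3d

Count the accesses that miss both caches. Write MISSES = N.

MISSES = 2

#0 0x4a→b9/s1 MISS; vc=[]
#1 0x38→b7/s1 MISS; vc=[9]
#2 0x3f→b7/s1 L1-HIT; vc=[9]
#3 0x3f→b7/s1 L1-HIT; vc=[9]
#4 0x3c→b7/s1 L1-HIT; vc=[9]
#5 0x3e→b7/s1 L1-HIT; vc=[9]
#6 0x3b→b7/s1 L1-HIT; vc=[9]
#7 0x39→b7/s1 L1-HIT; vc=[9]
#8 0x38→b7/s1 L1-HIT; vc=[9]
#9 0x3a→b7/s1 L1-HIT; vc=[9]
#10 0x4b→b9/s1 VC-HIT; vc=[7]
#11 0x3d→b7/s1 VC-HIT; vc=[9]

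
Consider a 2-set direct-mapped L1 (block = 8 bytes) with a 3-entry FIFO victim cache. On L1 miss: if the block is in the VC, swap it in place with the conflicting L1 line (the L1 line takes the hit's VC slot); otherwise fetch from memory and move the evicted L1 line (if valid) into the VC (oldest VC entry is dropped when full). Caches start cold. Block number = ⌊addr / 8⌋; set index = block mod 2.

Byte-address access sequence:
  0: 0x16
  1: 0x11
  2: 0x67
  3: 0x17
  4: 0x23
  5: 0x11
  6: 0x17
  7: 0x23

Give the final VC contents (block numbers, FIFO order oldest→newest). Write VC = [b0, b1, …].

  [0] addr=0x16 blk=2 s=0: MISS | VC []
  [1] addr=0x11 blk=2 s=0: L1-HIT | VC []
  [2] addr=0x67 blk=12 s=0: MISS | VC [2]
  [3] addr=0x17 blk=2 s=0: VC-HIT | VC [12]
  [4] addr=0x23 blk=4 s=0: MISS | VC [12, 2]
  [5] addr=0x11 blk=2 s=0: VC-HIT | VC [12, 4]
  [6] addr=0x17 blk=2 s=0: L1-HIT | VC [12, 4]
  [7] addr=0x23 blk=4 s=0: VC-HIT | VC [12, 2]

VC = [12, 2]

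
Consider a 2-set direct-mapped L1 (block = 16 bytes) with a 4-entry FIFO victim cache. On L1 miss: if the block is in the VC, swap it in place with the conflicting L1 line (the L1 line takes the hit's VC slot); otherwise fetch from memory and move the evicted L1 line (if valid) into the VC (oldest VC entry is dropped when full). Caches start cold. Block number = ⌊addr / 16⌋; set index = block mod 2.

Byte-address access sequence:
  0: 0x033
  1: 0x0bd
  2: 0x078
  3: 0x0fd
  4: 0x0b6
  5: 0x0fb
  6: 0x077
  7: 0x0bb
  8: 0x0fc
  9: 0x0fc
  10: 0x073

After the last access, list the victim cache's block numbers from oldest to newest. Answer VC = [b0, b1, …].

VC = [3, 15, 11]

#0 0x33→b3/s1 MISS; vc=[]
#1 0xbd→b11/s1 MISS; vc=[3]
#2 0x78→b7/s1 MISS; vc=[3,11]
#3 0xfd→b15/s1 MISS; vc=[3,11,7]
#4 0xb6→b11/s1 VC-HIT; vc=[3,15,7]
#5 0xfb→b15/s1 VC-HIT; vc=[3,11,7]
#6 0x77→b7/s1 VC-HIT; vc=[3,11,15]
#7 0xbb→b11/s1 VC-HIT; vc=[3,7,15]
#8 0xfc→b15/s1 VC-HIT; vc=[3,7,11]
#9 0xfc→b15/s1 L1-HIT; vc=[3,7,11]
#10 0x73→b7/s1 VC-HIT; vc=[3,15,11]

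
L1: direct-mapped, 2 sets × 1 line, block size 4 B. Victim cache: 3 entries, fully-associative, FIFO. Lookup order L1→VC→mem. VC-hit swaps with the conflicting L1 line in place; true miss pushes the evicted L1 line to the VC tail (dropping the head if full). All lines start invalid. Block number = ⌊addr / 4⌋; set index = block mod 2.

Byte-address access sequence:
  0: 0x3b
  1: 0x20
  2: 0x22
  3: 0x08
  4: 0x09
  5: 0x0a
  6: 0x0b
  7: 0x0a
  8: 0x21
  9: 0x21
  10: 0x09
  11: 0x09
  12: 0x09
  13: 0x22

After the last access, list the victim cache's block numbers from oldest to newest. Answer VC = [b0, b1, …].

  [0] addr=0x3b blk=14 s=0: MISS | VC []
  [1] addr=0x20 blk=8 s=0: MISS | VC [14]
  [2] addr=0x22 blk=8 s=0: L1-HIT | VC [14]
  [3] addr=0x8 blk=2 s=0: MISS | VC [14, 8]
  [4] addr=0x9 blk=2 s=0: L1-HIT | VC [14, 8]
  [5] addr=0xa blk=2 s=0: L1-HIT | VC [14, 8]
  [6] addr=0xb blk=2 s=0: L1-HIT | VC [14, 8]
  [7] addr=0xa blk=2 s=0: L1-HIT | VC [14, 8]
  [8] addr=0x21 blk=8 s=0: VC-HIT | VC [14, 2]
  [9] addr=0x21 blk=8 s=0: L1-HIT | VC [14, 2]
  [10] addr=0x9 blk=2 s=0: VC-HIT | VC [14, 8]
  [11] addr=0x9 blk=2 s=0: L1-HIT | VC [14, 8]
  [12] addr=0x9 blk=2 s=0: L1-HIT | VC [14, 8]
  [13] addr=0x22 blk=8 s=0: VC-HIT | VC [14, 2]

VC = [14, 2]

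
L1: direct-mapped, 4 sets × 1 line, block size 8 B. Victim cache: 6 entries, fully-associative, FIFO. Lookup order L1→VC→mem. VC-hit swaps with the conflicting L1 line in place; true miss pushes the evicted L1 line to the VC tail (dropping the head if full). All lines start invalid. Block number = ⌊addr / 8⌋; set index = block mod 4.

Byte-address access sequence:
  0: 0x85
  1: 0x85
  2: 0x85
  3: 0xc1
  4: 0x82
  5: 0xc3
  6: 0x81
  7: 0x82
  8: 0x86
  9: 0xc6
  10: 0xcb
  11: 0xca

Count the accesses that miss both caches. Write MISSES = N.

  [0] addr=0x85 blk=16 s=0: MISS | VC []
  [1] addr=0x85 blk=16 s=0: L1-HIT | VC []
  [2] addr=0x85 blk=16 s=0: L1-HIT | VC []
  [3] addr=0xc1 blk=24 s=0: MISS | VC [16]
  [4] addr=0x82 blk=16 s=0: VC-HIT | VC [24]
  [5] addr=0xc3 blk=24 s=0: VC-HIT | VC [16]
  [6] addr=0x81 blk=16 s=0: VC-HIT | VC [24]
  [7] addr=0x82 blk=16 s=0: L1-HIT | VC [24]
  [8] addr=0x86 blk=16 s=0: L1-HIT | VC [24]
  [9] addr=0xc6 blk=24 s=0: VC-HIT | VC [16]
  [10] addr=0xcb blk=25 s=1: MISS | VC [16]
  [11] addr=0xca blk=25 s=1: L1-HIT | VC [16]

MISSES = 3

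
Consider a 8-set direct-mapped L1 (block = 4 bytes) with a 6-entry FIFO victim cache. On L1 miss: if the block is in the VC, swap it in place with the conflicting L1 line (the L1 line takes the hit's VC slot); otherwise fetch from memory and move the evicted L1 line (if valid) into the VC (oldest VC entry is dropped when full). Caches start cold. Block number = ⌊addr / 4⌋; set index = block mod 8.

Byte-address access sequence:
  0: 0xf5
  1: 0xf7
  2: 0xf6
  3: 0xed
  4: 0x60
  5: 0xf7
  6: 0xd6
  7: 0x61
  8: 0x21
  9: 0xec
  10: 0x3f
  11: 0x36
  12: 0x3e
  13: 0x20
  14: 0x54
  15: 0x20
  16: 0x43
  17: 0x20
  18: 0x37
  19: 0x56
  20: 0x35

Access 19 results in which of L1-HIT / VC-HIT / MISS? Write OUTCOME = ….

OUTCOME = VC-HIT

0: 0xf5 (blk 61, set 5) → MISS  vc=[]
1: 0xf7 (blk 61, set 5) → L1-HIT  vc=[]
2: 0xf6 (blk 61, set 5) → L1-HIT  vc=[]
3: 0xed (blk 59, set 3) → MISS  vc=[]
4: 0x60 (blk 24, set 0) → MISS  vc=[]
5: 0xf7 (blk 61, set 5) → L1-HIT  vc=[]
6: 0xd6 (blk 53, set 5) → MISS  vc=[61]
7: 0x61 (blk 24, set 0) → L1-HIT  vc=[61]
8: 0x21 (blk 8, set 0) → MISS  vc=[61, 24]
9: 0xec (blk 59, set 3) → L1-HIT  vc=[61, 24]
10: 0x3f (blk 15, set 7) → MISS  vc=[61, 24]
11: 0x36 (blk 13, set 5) → MISS  vc=[61, 24, 53]
12: 0x3e (blk 15, set 7) → L1-HIT  vc=[61, 24, 53]
13: 0x20 (blk 8, set 0) → L1-HIT  vc=[61, 24, 53]
14: 0x54 (blk 21, set 5) → MISS  vc=[61, 24, 53, 13]
15: 0x20 (blk 8, set 0) → L1-HIT  vc=[61, 24, 53, 13]
16: 0x43 (blk 16, set 0) → MISS  vc=[61, 24, 53, 13, 8]
17: 0x20 (blk 8, set 0) → VC-HIT  vc=[61, 24, 53, 13, 16]
18: 0x37 (blk 13, set 5) → VC-HIT  vc=[61, 24, 53, 21, 16]
19: 0x56 (blk 21, set 5) → VC-HIT  vc=[61, 24, 53, 13, 16]
20: 0x35 (blk 13, set 5) → VC-HIT  vc=[61, 24, 53, 21, 16]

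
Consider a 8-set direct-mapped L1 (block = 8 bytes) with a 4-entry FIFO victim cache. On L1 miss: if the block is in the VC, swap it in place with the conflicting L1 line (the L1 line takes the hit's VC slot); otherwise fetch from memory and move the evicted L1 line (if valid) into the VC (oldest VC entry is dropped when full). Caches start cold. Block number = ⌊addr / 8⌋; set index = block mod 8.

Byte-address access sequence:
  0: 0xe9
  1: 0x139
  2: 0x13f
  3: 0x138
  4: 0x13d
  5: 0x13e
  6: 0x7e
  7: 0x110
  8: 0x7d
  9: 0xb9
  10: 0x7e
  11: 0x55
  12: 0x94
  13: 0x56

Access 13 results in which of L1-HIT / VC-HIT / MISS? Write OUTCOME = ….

  [0] addr=0xe9 blk=29 s=5: MISS | VC []
  [1] addr=0x139 blk=39 s=7: MISS | VC []
  [2] addr=0x13f blk=39 s=7: L1-HIT | VC []
  [3] addr=0x138 blk=39 s=7: L1-HIT | VC []
  [4] addr=0x13d blk=39 s=7: L1-HIT | VC []
  [5] addr=0x13e blk=39 s=7: L1-HIT | VC []
  [6] addr=0x7e blk=15 s=7: MISS | VC [39]
  [7] addr=0x110 blk=34 s=2: MISS | VC [39]
  [8] addr=0x7d blk=15 s=7: L1-HIT | VC [39]
  [9] addr=0xb9 blk=23 s=7: MISS | VC [39, 15]
  [10] addr=0x7e blk=15 s=7: VC-HIT | VC [39, 23]
  [11] addr=0x55 blk=10 s=2: MISS | VC [39, 23, 34]
  [12] addr=0x94 blk=18 s=2: MISS | VC [39, 23, 34, 10]
  [13] addr=0x56 blk=10 s=2: VC-HIT | VC [39, 23, 34, 18]

OUTCOME = VC-HIT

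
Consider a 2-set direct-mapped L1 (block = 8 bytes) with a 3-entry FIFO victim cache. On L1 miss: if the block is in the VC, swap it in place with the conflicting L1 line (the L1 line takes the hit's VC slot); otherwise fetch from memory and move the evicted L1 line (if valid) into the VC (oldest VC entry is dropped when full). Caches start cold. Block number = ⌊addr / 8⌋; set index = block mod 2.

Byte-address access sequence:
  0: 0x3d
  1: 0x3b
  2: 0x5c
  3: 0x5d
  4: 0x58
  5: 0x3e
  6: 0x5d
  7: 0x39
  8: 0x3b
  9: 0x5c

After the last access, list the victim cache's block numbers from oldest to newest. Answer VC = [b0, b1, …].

#0 0x3d→b7/s1 MISS; vc=[]
#1 0x3b→b7/s1 L1-HIT; vc=[]
#2 0x5c→b11/s1 MISS; vc=[7]
#3 0x5d→b11/s1 L1-HIT; vc=[7]
#4 0x58→b11/s1 L1-HIT; vc=[7]
#5 0x3e→b7/s1 VC-HIT; vc=[11]
#6 0x5d→b11/s1 VC-HIT; vc=[7]
#7 0x39→b7/s1 VC-HIT; vc=[11]
#8 0x3b→b7/s1 L1-HIT; vc=[11]
#9 0x5c→b11/s1 VC-HIT; vc=[7]

VC = [7]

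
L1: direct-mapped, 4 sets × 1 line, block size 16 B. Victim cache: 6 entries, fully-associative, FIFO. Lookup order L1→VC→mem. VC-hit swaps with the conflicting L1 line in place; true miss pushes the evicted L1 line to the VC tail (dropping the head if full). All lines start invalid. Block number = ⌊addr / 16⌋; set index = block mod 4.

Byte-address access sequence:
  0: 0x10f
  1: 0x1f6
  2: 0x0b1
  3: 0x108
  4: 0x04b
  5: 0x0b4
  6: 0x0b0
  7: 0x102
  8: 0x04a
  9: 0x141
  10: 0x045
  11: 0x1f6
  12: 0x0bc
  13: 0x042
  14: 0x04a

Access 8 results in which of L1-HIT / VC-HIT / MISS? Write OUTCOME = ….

#0 0x10f→b16/s0 MISS; vc=[]
#1 0x1f6→b31/s3 MISS; vc=[]
#2 0xb1→b11/s3 MISS; vc=[31]
#3 0x108→b16/s0 L1-HIT; vc=[31]
#4 0x4b→b4/s0 MISS; vc=[31,16]
#5 0xb4→b11/s3 L1-HIT; vc=[31,16]
#6 0xb0→b11/s3 L1-HIT; vc=[31,16]
#7 0x102→b16/s0 VC-HIT; vc=[31,4]
#8 0x4a→b4/s0 VC-HIT; vc=[31,16]
#9 0x141→b20/s0 MISS; vc=[31,16,4]
#10 0x45→b4/s0 VC-HIT; vc=[31,16,20]
#11 0x1f6→b31/s3 VC-HIT; vc=[11,16,20]
#12 0xbc→b11/s3 VC-HIT; vc=[31,16,20]
#13 0x42→b4/s0 L1-HIT; vc=[31,16,20]
#14 0x4a→b4/s0 L1-HIT; vc=[31,16,20]

OUTCOME = VC-HIT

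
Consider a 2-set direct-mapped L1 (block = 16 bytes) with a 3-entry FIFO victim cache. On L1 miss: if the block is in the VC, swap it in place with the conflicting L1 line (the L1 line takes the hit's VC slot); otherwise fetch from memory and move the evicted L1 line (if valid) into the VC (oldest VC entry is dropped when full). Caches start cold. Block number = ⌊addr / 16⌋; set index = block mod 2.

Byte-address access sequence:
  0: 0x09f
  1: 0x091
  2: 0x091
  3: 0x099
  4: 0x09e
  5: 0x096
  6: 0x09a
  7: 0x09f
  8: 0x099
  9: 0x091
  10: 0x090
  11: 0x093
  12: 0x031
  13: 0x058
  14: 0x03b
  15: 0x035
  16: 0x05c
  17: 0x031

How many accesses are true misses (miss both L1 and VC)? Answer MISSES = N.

  [0] addr=0x9f blk=9 s=1: MISS | VC []
  [1] addr=0x91 blk=9 s=1: L1-HIT | VC []
  [2] addr=0x91 blk=9 s=1: L1-HIT | VC []
  [3] addr=0x99 blk=9 s=1: L1-HIT | VC []
  [4] addr=0x9e blk=9 s=1: L1-HIT | VC []
  [5] addr=0x96 blk=9 s=1: L1-HIT | VC []
  [6] addr=0x9a blk=9 s=1: L1-HIT | VC []
  [7] addr=0x9f blk=9 s=1: L1-HIT | VC []
  [8] addr=0x99 blk=9 s=1: L1-HIT | VC []
  [9] addr=0x91 blk=9 s=1: L1-HIT | VC []
  [10] addr=0x90 blk=9 s=1: L1-HIT | VC []
  [11] addr=0x93 blk=9 s=1: L1-HIT | VC []
  [12] addr=0x31 blk=3 s=1: MISS | VC [9]
  [13] addr=0x58 blk=5 s=1: MISS | VC [9, 3]
  [14] addr=0x3b blk=3 s=1: VC-HIT | VC [9, 5]
  [15] addr=0x35 blk=3 s=1: L1-HIT | VC [9, 5]
  [16] addr=0x5c blk=5 s=1: VC-HIT | VC [9, 3]
  [17] addr=0x31 blk=3 s=1: VC-HIT | VC [9, 5]

MISSES = 3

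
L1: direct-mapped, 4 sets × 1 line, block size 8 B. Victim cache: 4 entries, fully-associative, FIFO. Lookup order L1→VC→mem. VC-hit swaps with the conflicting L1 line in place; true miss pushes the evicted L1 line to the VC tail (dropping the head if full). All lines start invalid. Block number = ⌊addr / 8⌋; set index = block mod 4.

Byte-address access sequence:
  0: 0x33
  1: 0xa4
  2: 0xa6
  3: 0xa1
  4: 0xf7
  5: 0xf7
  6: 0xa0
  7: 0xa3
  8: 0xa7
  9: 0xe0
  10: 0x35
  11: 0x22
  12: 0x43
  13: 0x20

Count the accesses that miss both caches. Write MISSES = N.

MISSES = 6

  [0] addr=0x33 blk=6 s=2: MISS | VC []
  [1] addr=0xa4 blk=20 s=0: MISS | VC []
  [2] addr=0xa6 blk=20 s=0: L1-HIT | VC []
  [3] addr=0xa1 blk=20 s=0: L1-HIT | VC []
  [4] addr=0xf7 blk=30 s=2: MISS | VC [6]
  [5] addr=0xf7 blk=30 s=2: L1-HIT | VC [6]
  [6] addr=0xa0 blk=20 s=0: L1-HIT | VC [6]
  [7] addr=0xa3 blk=20 s=0: L1-HIT | VC [6]
  [8] addr=0xa7 blk=20 s=0: L1-HIT | VC [6]
  [9] addr=0xe0 blk=28 s=0: MISS | VC [6, 20]
  [10] addr=0x35 blk=6 s=2: VC-HIT | VC [30, 20]
  [11] addr=0x22 blk=4 s=0: MISS | VC [30, 20, 28]
  [12] addr=0x43 blk=8 s=0: MISS | VC [30, 20, 28, 4]
  [13] addr=0x20 blk=4 s=0: VC-HIT | VC [30, 20, 28, 8]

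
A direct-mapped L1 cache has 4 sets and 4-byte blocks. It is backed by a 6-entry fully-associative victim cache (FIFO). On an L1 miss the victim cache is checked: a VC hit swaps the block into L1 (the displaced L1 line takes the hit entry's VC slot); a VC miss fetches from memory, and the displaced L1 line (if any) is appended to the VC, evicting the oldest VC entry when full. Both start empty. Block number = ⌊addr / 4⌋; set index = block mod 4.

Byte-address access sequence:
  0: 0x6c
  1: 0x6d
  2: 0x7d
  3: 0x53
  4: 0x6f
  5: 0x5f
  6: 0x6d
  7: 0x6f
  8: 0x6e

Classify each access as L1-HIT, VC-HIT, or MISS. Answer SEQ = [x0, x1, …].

SEQ = [MISS, L1-HIT, MISS, MISS, VC-HIT, MISS, VC-HIT, L1-HIT, L1-HIT]

#0 0x6c→b27/s3 MISS; vc=[]
#1 0x6d→b27/s3 L1-HIT; vc=[]
#2 0x7d→b31/s3 MISS; vc=[27]
#3 0x53→b20/s0 MISS; vc=[27]
#4 0x6f→b27/s3 VC-HIT; vc=[31]
#5 0x5f→b23/s3 MISS; vc=[31,27]
#6 0x6d→b27/s3 VC-HIT; vc=[31,23]
#7 0x6f→b27/s3 L1-HIT; vc=[31,23]
#8 0x6e→b27/s3 L1-HIT; vc=[31,23]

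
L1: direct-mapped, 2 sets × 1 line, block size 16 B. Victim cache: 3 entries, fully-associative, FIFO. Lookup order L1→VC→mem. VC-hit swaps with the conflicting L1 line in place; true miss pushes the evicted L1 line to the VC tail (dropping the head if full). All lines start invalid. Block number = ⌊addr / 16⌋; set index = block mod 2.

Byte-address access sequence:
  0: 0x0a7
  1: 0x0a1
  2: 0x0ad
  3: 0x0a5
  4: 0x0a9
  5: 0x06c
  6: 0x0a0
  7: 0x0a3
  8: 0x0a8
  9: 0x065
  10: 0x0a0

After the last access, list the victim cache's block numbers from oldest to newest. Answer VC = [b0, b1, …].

VC = [6]

#0 0xa7→b10/s0 MISS; vc=[]
#1 0xa1→b10/s0 L1-HIT; vc=[]
#2 0xad→b10/s0 L1-HIT; vc=[]
#3 0xa5→b10/s0 L1-HIT; vc=[]
#4 0xa9→b10/s0 L1-HIT; vc=[]
#5 0x6c→b6/s0 MISS; vc=[10]
#6 0xa0→b10/s0 VC-HIT; vc=[6]
#7 0xa3→b10/s0 L1-HIT; vc=[6]
#8 0xa8→b10/s0 L1-HIT; vc=[6]
#9 0x65→b6/s0 VC-HIT; vc=[10]
#10 0xa0→b10/s0 VC-HIT; vc=[6]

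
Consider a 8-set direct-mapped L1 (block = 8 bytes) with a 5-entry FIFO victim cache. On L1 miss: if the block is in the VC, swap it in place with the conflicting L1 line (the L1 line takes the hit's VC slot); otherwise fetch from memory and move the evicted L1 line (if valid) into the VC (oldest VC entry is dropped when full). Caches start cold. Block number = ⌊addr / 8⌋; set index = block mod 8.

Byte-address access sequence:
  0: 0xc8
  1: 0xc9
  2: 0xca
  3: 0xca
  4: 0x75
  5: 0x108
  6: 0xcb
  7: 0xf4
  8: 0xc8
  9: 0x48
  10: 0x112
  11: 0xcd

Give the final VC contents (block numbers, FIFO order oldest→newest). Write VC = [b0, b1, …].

#0 0xc8→b25/s1 MISS; vc=[]
#1 0xc9→b25/s1 L1-HIT; vc=[]
#2 0xca→b25/s1 L1-HIT; vc=[]
#3 0xca→b25/s1 L1-HIT; vc=[]
#4 0x75→b14/s6 MISS; vc=[]
#5 0x108→b33/s1 MISS; vc=[25]
#6 0xcb→b25/s1 VC-HIT; vc=[33]
#7 0xf4→b30/s6 MISS; vc=[33,14]
#8 0xc8→b25/s1 L1-HIT; vc=[33,14]
#9 0x48→b9/s1 MISS; vc=[33,14,25]
#10 0x112→b34/s2 MISS; vc=[33,14,25]
#11 0xcd→b25/s1 VC-HIT; vc=[33,14,9]

VC = [33, 14, 9]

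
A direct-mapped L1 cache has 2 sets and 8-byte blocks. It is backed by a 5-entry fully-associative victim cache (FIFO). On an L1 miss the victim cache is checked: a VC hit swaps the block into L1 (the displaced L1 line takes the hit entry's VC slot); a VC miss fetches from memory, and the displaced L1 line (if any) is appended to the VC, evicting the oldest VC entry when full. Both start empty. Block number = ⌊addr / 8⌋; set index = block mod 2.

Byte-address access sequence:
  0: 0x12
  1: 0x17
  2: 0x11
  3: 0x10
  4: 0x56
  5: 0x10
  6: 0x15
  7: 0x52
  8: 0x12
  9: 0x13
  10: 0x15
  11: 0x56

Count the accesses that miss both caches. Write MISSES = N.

MISSES = 2

0: 0x12 (blk 2, set 0) → MISS  vc=[]
1: 0x17 (blk 2, set 0) → L1-HIT  vc=[]
2: 0x11 (blk 2, set 0) → L1-HIT  vc=[]
3: 0x10 (blk 2, set 0) → L1-HIT  vc=[]
4: 0x56 (blk 10, set 0) → MISS  vc=[2]
5: 0x10 (blk 2, set 0) → VC-HIT  vc=[10]
6: 0x15 (blk 2, set 0) → L1-HIT  vc=[10]
7: 0x52 (blk 10, set 0) → VC-HIT  vc=[2]
8: 0x12 (blk 2, set 0) → VC-HIT  vc=[10]
9: 0x13 (blk 2, set 0) → L1-HIT  vc=[10]
10: 0x15 (blk 2, set 0) → L1-HIT  vc=[10]
11: 0x56 (blk 10, set 0) → VC-HIT  vc=[2]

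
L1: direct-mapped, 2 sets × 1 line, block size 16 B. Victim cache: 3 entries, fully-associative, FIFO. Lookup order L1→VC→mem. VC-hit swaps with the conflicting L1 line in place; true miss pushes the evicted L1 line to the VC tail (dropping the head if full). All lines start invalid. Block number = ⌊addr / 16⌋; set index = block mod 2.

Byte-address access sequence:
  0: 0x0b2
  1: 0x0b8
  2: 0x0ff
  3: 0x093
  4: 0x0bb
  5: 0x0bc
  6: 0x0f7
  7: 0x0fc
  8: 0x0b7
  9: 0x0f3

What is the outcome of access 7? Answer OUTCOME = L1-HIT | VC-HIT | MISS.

0: 0xb2 (blk 11, set 1) → MISS  vc=[]
1: 0xb8 (blk 11, set 1) → L1-HIT  vc=[]
2: 0xff (blk 15, set 1) → MISS  vc=[11]
3: 0x93 (blk 9, set 1) → MISS  vc=[11, 15]
4: 0xbb (blk 11, set 1) → VC-HIT  vc=[9, 15]
5: 0xbc (blk 11, set 1) → L1-HIT  vc=[9, 15]
6: 0xf7 (blk 15, set 1) → VC-HIT  vc=[9, 11]
7: 0xfc (blk 15, set 1) → L1-HIT  vc=[9, 11]
8: 0xb7 (blk 11, set 1) → VC-HIT  vc=[9, 15]
9: 0xf3 (blk 15, set 1) → VC-HIT  vc=[9, 11]

OUTCOME = L1-HIT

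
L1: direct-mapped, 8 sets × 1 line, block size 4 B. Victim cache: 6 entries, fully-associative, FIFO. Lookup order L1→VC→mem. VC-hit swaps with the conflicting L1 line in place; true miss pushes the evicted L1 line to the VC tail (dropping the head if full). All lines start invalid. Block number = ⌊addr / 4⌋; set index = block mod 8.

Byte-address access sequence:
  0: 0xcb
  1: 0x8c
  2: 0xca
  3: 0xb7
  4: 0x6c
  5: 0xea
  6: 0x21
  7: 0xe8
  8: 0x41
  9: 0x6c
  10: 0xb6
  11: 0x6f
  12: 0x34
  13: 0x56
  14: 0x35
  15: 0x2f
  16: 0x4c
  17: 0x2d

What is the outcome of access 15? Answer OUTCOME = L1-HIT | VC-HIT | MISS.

#0 0xcb→b50/s2 MISS; vc=[]
#1 0x8c→b35/s3 MISS; vc=[]
#2 0xca→b50/s2 L1-HIT; vc=[]
#3 0xb7→b45/s5 MISS; vc=[]
#4 0x6c→b27/s3 MISS; vc=[35]
#5 0xea→b58/s2 MISS; vc=[35,50]
#6 0x21→b8/s0 MISS; vc=[35,50]
#7 0xe8→b58/s2 L1-HIT; vc=[35,50]
#8 0x41→b16/s0 MISS; vc=[35,50,8]
#9 0x6c→b27/s3 L1-HIT; vc=[35,50,8]
#10 0xb6→b45/s5 L1-HIT; vc=[35,50,8]
#11 0x6f→b27/s3 L1-HIT; vc=[35,50,8]
#12 0x34→b13/s5 MISS; vc=[35,50,8,45]
#13 0x56→b21/s5 MISS; vc=[35,50,8,45,13]
#14 0x35→b13/s5 VC-HIT; vc=[35,50,8,45,21]
#15 0x2f→b11/s3 MISS; vc=[35,50,8,45,21,27]
#16 0x4c→b19/s3 MISS; vc=[50,8,45,21,27,11]
#17 0x2d→b11/s3 VC-HIT; vc=[50,8,45,21,27,19]

OUTCOME = MISS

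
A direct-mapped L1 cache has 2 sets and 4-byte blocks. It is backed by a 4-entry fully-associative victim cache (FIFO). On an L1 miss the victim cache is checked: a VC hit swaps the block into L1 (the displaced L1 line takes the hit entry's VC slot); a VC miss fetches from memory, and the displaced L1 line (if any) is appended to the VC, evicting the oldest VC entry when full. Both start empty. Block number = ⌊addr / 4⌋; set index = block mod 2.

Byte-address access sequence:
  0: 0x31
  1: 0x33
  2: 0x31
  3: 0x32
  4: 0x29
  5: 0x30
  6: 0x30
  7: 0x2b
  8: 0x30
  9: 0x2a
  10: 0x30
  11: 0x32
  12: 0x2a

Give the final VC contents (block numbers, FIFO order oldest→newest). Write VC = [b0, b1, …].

0: 0x31 (blk 12, set 0) → MISS  vc=[]
1: 0x33 (blk 12, set 0) → L1-HIT  vc=[]
2: 0x31 (blk 12, set 0) → L1-HIT  vc=[]
3: 0x32 (blk 12, set 0) → L1-HIT  vc=[]
4: 0x29 (blk 10, set 0) → MISS  vc=[12]
5: 0x30 (blk 12, set 0) → VC-HIT  vc=[10]
6: 0x30 (blk 12, set 0) → L1-HIT  vc=[10]
7: 0x2b (blk 10, set 0) → VC-HIT  vc=[12]
8: 0x30 (blk 12, set 0) → VC-HIT  vc=[10]
9: 0x2a (blk 10, set 0) → VC-HIT  vc=[12]
10: 0x30 (blk 12, set 0) → VC-HIT  vc=[10]
11: 0x32 (blk 12, set 0) → L1-HIT  vc=[10]
12: 0x2a (blk 10, set 0) → VC-HIT  vc=[12]

VC = [12]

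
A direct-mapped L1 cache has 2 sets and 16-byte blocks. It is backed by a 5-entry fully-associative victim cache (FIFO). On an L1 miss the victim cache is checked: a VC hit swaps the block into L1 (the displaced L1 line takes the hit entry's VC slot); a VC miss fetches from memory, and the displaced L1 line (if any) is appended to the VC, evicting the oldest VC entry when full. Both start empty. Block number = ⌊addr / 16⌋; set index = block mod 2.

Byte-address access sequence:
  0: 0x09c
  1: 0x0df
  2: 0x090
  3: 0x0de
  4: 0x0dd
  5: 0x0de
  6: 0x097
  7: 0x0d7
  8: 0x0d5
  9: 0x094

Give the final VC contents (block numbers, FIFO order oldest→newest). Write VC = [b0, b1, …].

VC = [13]

#0 0x9c→b9/s1 MISS; vc=[]
#1 0xdf→b13/s1 MISS; vc=[9]
#2 0x90→b9/s1 VC-HIT; vc=[13]
#3 0xde→b13/s1 VC-HIT; vc=[9]
#4 0xdd→b13/s1 L1-HIT; vc=[9]
#5 0xde→b13/s1 L1-HIT; vc=[9]
#6 0x97→b9/s1 VC-HIT; vc=[13]
#7 0xd7→b13/s1 VC-HIT; vc=[9]
#8 0xd5→b13/s1 L1-HIT; vc=[9]
#9 0x94→b9/s1 VC-HIT; vc=[13]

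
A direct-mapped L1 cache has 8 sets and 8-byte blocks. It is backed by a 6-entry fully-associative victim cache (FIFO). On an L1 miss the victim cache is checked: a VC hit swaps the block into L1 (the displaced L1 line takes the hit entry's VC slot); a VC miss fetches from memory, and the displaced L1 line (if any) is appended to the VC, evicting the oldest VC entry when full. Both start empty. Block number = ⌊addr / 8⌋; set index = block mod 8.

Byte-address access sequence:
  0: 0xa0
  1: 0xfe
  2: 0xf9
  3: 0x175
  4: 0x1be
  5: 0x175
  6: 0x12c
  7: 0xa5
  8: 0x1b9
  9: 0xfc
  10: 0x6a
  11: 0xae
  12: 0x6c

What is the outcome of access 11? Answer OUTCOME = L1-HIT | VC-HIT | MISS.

0: 0xa0 (blk 20, set 4) → MISS  vc=[]
1: 0xfe (blk 31, set 7) → MISS  vc=[]
2: 0xf9 (blk 31, set 7) → L1-HIT  vc=[]
3: 0x175 (blk 46, set 6) → MISS  vc=[]
4: 0x1be (blk 55, set 7) → MISS  vc=[31]
5: 0x175 (blk 46, set 6) → L1-HIT  vc=[31]
6: 0x12c (blk 37, set 5) → MISS  vc=[31]
7: 0xa5 (blk 20, set 4) → L1-HIT  vc=[31]
8: 0x1b9 (blk 55, set 7) → L1-HIT  vc=[31]
9: 0xfc (blk 31, set 7) → VC-HIT  vc=[55]
10: 0x6a (blk 13, set 5) → MISS  vc=[55, 37]
11: 0xae (blk 21, set 5) → MISS  vc=[55, 37, 13]
12: 0x6c (blk 13, set 5) → VC-HIT  vc=[55, 37, 21]

OUTCOME = MISS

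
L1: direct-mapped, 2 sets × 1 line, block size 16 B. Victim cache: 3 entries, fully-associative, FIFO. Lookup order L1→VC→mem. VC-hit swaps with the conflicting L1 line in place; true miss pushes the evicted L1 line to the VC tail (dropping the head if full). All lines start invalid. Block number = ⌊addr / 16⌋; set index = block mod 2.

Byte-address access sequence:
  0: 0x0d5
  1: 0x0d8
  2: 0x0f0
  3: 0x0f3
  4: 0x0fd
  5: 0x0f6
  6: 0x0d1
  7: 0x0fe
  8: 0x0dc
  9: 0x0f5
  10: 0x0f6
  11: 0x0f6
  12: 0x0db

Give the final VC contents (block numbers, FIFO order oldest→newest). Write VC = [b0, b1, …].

VC = [15]

0: 0xd5 (blk 13, set 1) → MISS  vc=[]
1: 0xd8 (blk 13, set 1) → L1-HIT  vc=[]
2: 0xf0 (blk 15, set 1) → MISS  vc=[13]
3: 0xf3 (blk 15, set 1) → L1-HIT  vc=[13]
4: 0xfd (blk 15, set 1) → L1-HIT  vc=[13]
5: 0xf6 (blk 15, set 1) → L1-HIT  vc=[13]
6: 0xd1 (blk 13, set 1) → VC-HIT  vc=[15]
7: 0xfe (blk 15, set 1) → VC-HIT  vc=[13]
8: 0xdc (blk 13, set 1) → VC-HIT  vc=[15]
9: 0xf5 (blk 15, set 1) → VC-HIT  vc=[13]
10: 0xf6 (blk 15, set 1) → L1-HIT  vc=[13]
11: 0xf6 (blk 15, set 1) → L1-HIT  vc=[13]
12: 0xdb (blk 13, set 1) → VC-HIT  vc=[15]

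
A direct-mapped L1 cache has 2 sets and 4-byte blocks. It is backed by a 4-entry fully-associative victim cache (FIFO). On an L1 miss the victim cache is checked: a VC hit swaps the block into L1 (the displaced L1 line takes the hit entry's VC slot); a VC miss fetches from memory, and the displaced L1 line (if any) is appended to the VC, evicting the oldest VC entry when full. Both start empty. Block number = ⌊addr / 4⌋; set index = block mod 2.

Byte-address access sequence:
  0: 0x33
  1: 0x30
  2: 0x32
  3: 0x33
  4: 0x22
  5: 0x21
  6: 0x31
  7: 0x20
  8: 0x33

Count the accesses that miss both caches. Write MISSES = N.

  [0] addr=0x33 blk=12 s=0: MISS | VC []
  [1] addr=0x30 blk=12 s=0: L1-HIT | VC []
  [2] addr=0x32 blk=12 s=0: L1-HIT | VC []
  [3] addr=0x33 blk=12 s=0: L1-HIT | VC []
  [4] addr=0x22 blk=8 s=0: MISS | VC [12]
  [5] addr=0x21 blk=8 s=0: L1-HIT | VC [12]
  [6] addr=0x31 blk=12 s=0: VC-HIT | VC [8]
  [7] addr=0x20 blk=8 s=0: VC-HIT | VC [12]
  [8] addr=0x33 blk=12 s=0: VC-HIT | VC [8]

MISSES = 2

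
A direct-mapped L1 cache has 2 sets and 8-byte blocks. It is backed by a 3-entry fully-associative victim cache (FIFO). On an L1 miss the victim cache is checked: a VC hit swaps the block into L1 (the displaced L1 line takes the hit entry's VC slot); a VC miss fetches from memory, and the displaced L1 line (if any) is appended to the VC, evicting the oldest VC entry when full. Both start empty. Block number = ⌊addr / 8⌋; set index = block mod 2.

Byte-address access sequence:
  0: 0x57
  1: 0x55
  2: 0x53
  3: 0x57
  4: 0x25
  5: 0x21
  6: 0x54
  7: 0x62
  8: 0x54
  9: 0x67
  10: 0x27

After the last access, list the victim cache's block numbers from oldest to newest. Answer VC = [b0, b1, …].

VC = [12, 10]

0: 0x57 (blk 10, set 0) → MISS  vc=[]
1: 0x55 (blk 10, set 0) → L1-HIT  vc=[]
2: 0x53 (blk 10, set 0) → L1-HIT  vc=[]
3: 0x57 (blk 10, set 0) → L1-HIT  vc=[]
4: 0x25 (blk 4, set 0) → MISS  vc=[10]
5: 0x21 (blk 4, set 0) → L1-HIT  vc=[10]
6: 0x54 (blk 10, set 0) → VC-HIT  vc=[4]
7: 0x62 (blk 12, set 0) → MISS  vc=[4, 10]
8: 0x54 (blk 10, set 0) → VC-HIT  vc=[4, 12]
9: 0x67 (blk 12, set 0) → VC-HIT  vc=[4, 10]
10: 0x27 (blk 4, set 0) → VC-HIT  vc=[12, 10]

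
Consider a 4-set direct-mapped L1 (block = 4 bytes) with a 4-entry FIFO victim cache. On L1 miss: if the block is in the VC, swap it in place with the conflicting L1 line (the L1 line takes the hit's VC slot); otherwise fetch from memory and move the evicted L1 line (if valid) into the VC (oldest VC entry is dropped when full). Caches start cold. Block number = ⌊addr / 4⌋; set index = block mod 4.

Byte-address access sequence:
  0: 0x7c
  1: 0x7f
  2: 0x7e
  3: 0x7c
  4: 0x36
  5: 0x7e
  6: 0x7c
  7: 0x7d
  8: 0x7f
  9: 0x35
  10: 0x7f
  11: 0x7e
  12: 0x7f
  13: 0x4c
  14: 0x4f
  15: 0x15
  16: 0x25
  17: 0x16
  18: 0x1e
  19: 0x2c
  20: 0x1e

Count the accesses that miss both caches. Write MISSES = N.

#0 0x7c→b31/s3 MISS; vc=[]
#1 0x7f→b31/s3 L1-HIT; vc=[]
#2 0x7e→b31/s3 L1-HIT; vc=[]
#3 0x7c→b31/s3 L1-HIT; vc=[]
#4 0x36→b13/s1 MISS; vc=[]
#5 0x7e→b31/s3 L1-HIT; vc=[]
#6 0x7c→b31/s3 L1-HIT; vc=[]
#7 0x7d→b31/s3 L1-HIT; vc=[]
#8 0x7f→b31/s3 L1-HIT; vc=[]
#9 0x35→b13/s1 L1-HIT; vc=[]
#10 0x7f→b31/s3 L1-HIT; vc=[]
#11 0x7e→b31/s3 L1-HIT; vc=[]
#12 0x7f→b31/s3 L1-HIT; vc=[]
#13 0x4c→b19/s3 MISS; vc=[31]
#14 0x4f→b19/s3 L1-HIT; vc=[31]
#15 0x15→b5/s1 MISS; vc=[31,13]
#16 0x25→b9/s1 MISS; vc=[31,13,5]
#17 0x16→b5/s1 VC-HIT; vc=[31,13,9]
#18 0x1e→b7/s3 MISS; vc=[31,13,9,19]
#19 0x2c→b11/s3 MISS; vc=[13,9,19,7]
#20 0x1e→b7/s3 VC-HIT; vc=[13,9,19,11]

MISSES = 7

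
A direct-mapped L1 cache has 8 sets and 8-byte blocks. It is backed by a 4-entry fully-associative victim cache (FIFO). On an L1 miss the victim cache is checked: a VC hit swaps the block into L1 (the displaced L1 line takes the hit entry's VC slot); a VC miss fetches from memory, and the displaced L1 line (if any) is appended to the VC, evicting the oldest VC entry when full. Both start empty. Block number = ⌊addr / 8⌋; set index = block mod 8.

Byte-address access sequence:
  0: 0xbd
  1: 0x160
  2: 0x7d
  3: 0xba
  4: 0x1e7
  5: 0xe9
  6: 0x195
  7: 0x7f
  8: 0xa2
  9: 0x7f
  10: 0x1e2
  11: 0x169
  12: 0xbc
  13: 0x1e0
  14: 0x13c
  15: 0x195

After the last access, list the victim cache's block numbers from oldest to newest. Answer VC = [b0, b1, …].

#0 0xbd→b23/s7 MISS; vc=[]
#1 0x160→b44/s4 MISS; vc=[]
#2 0x7d→b15/s7 MISS; vc=[23]
#3 0xba→b23/s7 VC-HIT; vc=[15]
#4 0x1e7→b60/s4 MISS; vc=[15,44]
#5 0xe9→b29/s5 MISS; vc=[15,44]
#6 0x195→b50/s2 MISS; vc=[15,44]
#7 0x7f→b15/s7 VC-HIT; vc=[23,44]
#8 0xa2→b20/s4 MISS; vc=[23,44,60]
#9 0x7f→b15/s7 L1-HIT; vc=[23,44,60]
#10 0x1e2→b60/s4 VC-HIT; vc=[23,44,20]
#11 0x169→b45/s5 MISS; vc=[23,44,20,29]
#12 0xbc→b23/s7 VC-HIT; vc=[15,44,20,29]
#13 0x1e0→b60/s4 L1-HIT; vc=[15,44,20,29]
#14 0x13c→b39/s7 MISS; vc=[44,20,29,23]
#15 0x195→b50/s2 L1-HIT; vc=[44,20,29,23]

VC = [44, 20, 29, 23]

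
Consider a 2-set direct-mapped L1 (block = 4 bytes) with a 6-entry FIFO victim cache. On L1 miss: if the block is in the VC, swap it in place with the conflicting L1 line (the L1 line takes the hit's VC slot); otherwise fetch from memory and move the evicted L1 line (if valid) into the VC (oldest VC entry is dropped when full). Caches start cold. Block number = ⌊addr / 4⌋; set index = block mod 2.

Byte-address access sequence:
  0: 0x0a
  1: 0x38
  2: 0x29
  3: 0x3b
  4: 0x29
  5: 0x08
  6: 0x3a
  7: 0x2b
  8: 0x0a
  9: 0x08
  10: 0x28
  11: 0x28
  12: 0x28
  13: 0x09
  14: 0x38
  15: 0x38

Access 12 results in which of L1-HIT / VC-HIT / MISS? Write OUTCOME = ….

#0 0xa→b2/s0 MISS; vc=[]
#1 0x38→b14/s0 MISS; vc=[2]
#2 0x29→b10/s0 MISS; vc=[2,14]
#3 0x3b→b14/s0 VC-HIT; vc=[2,10]
#4 0x29→b10/s0 VC-HIT; vc=[2,14]
#5 0x8→b2/s0 VC-HIT; vc=[10,14]
#6 0x3a→b14/s0 VC-HIT; vc=[10,2]
#7 0x2b→b10/s0 VC-HIT; vc=[14,2]
#8 0xa→b2/s0 VC-HIT; vc=[14,10]
#9 0x8→b2/s0 L1-HIT; vc=[14,10]
#10 0x28→b10/s0 VC-HIT; vc=[14,2]
#11 0x28→b10/s0 L1-HIT; vc=[14,2]
#12 0x28→b10/s0 L1-HIT; vc=[14,2]
#13 0x9→b2/s0 VC-HIT; vc=[14,10]
#14 0x38→b14/s0 VC-HIT; vc=[2,10]
#15 0x38→b14/s0 L1-HIT; vc=[2,10]

OUTCOME = L1-HIT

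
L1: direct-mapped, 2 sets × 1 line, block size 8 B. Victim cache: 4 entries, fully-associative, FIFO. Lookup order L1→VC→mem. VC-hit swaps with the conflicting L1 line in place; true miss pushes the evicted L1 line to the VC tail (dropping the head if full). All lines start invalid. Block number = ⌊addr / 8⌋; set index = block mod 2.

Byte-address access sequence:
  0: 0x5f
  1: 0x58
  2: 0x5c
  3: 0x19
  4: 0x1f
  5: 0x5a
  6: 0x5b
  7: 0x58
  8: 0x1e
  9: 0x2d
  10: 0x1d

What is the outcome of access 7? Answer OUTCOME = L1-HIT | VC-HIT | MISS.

OUTCOME = L1-HIT

#0 0x5f→b11/s1 MISS; vc=[]
#1 0x58→b11/s1 L1-HIT; vc=[]
#2 0x5c→b11/s1 L1-HIT; vc=[]
#3 0x19→b3/s1 MISS; vc=[11]
#4 0x1f→b3/s1 L1-HIT; vc=[11]
#5 0x5a→b11/s1 VC-HIT; vc=[3]
#6 0x5b→b11/s1 L1-HIT; vc=[3]
#7 0x58→b11/s1 L1-HIT; vc=[3]
#8 0x1e→b3/s1 VC-HIT; vc=[11]
#9 0x2d→b5/s1 MISS; vc=[11,3]
#10 0x1d→b3/s1 VC-HIT; vc=[11,5]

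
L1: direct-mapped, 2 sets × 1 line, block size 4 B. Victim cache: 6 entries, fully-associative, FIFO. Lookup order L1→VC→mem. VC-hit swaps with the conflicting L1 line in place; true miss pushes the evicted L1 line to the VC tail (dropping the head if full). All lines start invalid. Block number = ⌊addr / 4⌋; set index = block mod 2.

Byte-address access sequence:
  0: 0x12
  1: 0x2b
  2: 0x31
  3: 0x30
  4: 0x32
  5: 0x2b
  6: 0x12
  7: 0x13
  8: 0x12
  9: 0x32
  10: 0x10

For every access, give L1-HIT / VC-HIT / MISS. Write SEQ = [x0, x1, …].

SEQ = [MISS, MISS, MISS, L1-HIT, L1-HIT, VC-HIT, VC-HIT, L1-HIT, L1-HIT, VC-HIT, VC-HIT]

  [0] addr=0x12 blk=4 s=0: MISS | VC []
  [1] addr=0x2b blk=10 s=0: MISS | VC [4]
  [2] addr=0x31 blk=12 s=0: MISS | VC [4, 10]
  [3] addr=0x30 blk=12 s=0: L1-HIT | VC [4, 10]
  [4] addr=0x32 blk=12 s=0: L1-HIT | VC [4, 10]
  [5] addr=0x2b blk=10 s=0: VC-HIT | VC [4, 12]
  [6] addr=0x12 blk=4 s=0: VC-HIT | VC [10, 12]
  [7] addr=0x13 blk=4 s=0: L1-HIT | VC [10, 12]
  [8] addr=0x12 blk=4 s=0: L1-HIT | VC [10, 12]
  [9] addr=0x32 blk=12 s=0: VC-HIT | VC [10, 4]
  [10] addr=0x10 blk=4 s=0: VC-HIT | VC [10, 12]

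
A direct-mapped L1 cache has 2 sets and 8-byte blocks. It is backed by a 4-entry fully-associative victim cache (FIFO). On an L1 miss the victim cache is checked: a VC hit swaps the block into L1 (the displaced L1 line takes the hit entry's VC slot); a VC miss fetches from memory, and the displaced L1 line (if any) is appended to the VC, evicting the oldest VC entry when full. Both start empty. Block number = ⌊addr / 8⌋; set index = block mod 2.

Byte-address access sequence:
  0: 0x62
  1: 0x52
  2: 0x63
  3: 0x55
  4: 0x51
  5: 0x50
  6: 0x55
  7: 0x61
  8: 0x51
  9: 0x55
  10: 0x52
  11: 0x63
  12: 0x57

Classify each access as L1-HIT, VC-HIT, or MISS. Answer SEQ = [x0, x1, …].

  [0] addr=0x62 blk=12 s=0: MISS | VC []
  [1] addr=0x52 blk=10 s=0: MISS | VC [12]
  [2] addr=0x63 blk=12 s=0: VC-HIT | VC [10]
  [3] addr=0x55 blk=10 s=0: VC-HIT | VC [12]
  [4] addr=0x51 blk=10 s=0: L1-HIT | VC [12]
  [5] addr=0x50 blk=10 s=0: L1-HIT | VC [12]
  [6] addr=0x55 blk=10 s=0: L1-HIT | VC [12]
  [7] addr=0x61 blk=12 s=0: VC-HIT | VC [10]
  [8] addr=0x51 blk=10 s=0: VC-HIT | VC [12]
  [9] addr=0x55 blk=10 s=0: L1-HIT | VC [12]
  [10] addr=0x52 blk=10 s=0: L1-HIT | VC [12]
  [11] addr=0x63 blk=12 s=0: VC-HIT | VC [10]
  [12] addr=0x57 blk=10 s=0: VC-HIT | VC [12]

SEQ = [MISS, MISS, VC-HIT, VC-HIT, L1-HIT, L1-HIT, L1-HIT, VC-HIT, VC-HIT, L1-HIT, L1-HIT, VC-HIT, VC-HIT]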